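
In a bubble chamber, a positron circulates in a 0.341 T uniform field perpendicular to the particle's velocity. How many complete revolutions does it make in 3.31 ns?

T = 2πm/(qB) = 2π(9.11×10^-31) / [(1×1.60×10^-19)(0.341)] = 1.0491×10^-10 s.
N = t/T = 3.31×10^-9 / 1.0491×10^-10 ≈ 31.55, so 31 complete revolutions.

N = 31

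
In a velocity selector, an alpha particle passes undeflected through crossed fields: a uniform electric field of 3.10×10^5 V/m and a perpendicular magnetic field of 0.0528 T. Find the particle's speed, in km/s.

v ≈ 5870 km/s

For zero net force, qE = qvB, so v = E/B.
v = (3.10×10^5) / (0.0528) = 5.87×10^6 m/s.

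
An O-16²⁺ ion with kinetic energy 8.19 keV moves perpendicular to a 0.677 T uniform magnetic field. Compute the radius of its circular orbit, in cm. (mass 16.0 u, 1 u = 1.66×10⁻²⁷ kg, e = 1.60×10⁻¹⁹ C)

Convert the energy: K = 8.19 keV = 1.31×10^-15 J.
v = √(2K/m) = √(2·1.31×10^-15/2.66×10^-26) = 3.14×10^5 m/s.
r = mv/(qB) = (2.66×10^-26)(3.14×10^5) / [(2×1.60×10^-19)(0.677)] = 0.0385 m.

r ≈ 3.85 cm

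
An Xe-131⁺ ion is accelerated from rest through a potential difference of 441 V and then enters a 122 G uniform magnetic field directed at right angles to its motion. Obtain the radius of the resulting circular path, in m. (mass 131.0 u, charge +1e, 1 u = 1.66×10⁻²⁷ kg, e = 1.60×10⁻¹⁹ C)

r ≈ 2.84 m

The kinetic energy gained is K = qV = (1×1.60×10^-19)(441) = 7.06×10^-17 J.
v = √(2K/m) = 2.55×10^4 m/s.
r = mv/(qB) = (2.17×10^-25)(2.55×10^4) / [(1×1.60×10^-19)(0.0122)] = 2.84 m.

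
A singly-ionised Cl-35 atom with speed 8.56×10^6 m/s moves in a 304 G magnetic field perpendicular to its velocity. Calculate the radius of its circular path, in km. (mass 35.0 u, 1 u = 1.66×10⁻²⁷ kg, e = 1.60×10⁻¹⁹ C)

The magnetic force provides the centripetal force: qvB = mv²/r, so r = mv/(qB).
r = (5.81×10^-26 kg)(8.56×10^6 m/s) / [(1×1.60×10^-19 C)(0.0304 T)] = 102 m.

r ≈ 0.102 km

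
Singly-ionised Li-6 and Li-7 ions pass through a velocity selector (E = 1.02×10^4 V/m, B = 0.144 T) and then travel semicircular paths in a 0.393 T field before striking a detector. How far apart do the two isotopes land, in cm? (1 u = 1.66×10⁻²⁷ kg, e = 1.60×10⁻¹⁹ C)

Both emerge at v = E/B₁ = 7.08×10^4 m/s.
r = mv/(qB₂), so r₁ = 0.01122 m and r₂ = 0.01309 m, giving Δr = 1.87×10^-3 m.
After a semicircle each ion lands a diameter 2r from the entry slit, so the separation is 2Δr = 3.74×10^-3 m.

Δd ≈ 0.374 cm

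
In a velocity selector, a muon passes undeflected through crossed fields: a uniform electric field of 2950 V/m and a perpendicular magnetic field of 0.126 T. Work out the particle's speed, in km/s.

For zero net force, qE = qvB, so v = E/B.
v = (2950) / (0.126) = 2.34×10^4 m/s.

v ≈ 23.4 km/s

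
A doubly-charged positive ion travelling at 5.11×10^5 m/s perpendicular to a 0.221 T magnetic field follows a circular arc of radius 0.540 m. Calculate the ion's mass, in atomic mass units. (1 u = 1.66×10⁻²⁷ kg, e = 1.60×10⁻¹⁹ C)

qvB = mv²/r ⇒ m = qBr/v.
m = (2×1.60×10^-19)(0.221)(0.540) / (5.11×10^5) = 7.47×10^-26 kg = 45.0 u.

m ≈ 45.0 u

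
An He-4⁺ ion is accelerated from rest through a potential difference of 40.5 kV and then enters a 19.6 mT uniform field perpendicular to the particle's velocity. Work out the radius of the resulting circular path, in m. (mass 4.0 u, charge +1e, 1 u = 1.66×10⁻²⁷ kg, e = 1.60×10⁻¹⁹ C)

r ≈ 2.96 m

The kinetic energy gained is K = qV = (1×1.60×10^-19)(4.05×10^4) = 6.48×10^-15 J.
v = √(2K/m) = 1.40×10^6 m/s.
r = mv/(qB) = (6.64×10^-27)(1.40×10^6) / [(1×1.60×10^-19)(0.0196)] = 2.96 m.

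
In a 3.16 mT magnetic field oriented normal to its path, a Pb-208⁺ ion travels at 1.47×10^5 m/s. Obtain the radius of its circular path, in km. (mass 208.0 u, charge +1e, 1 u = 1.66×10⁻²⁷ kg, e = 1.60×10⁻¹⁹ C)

The magnetic force provides the centripetal force: qvB = mv²/r, so r = mv/(qB).
r = (3.45×10^-25 kg)(1.47×10^5 m/s) / [(1×1.60×10^-19 C)(3.16×10^-3 T)] = 100 m.

r ≈ 0.100 km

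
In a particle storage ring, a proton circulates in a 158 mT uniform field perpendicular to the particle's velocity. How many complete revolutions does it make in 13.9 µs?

N = 33

T = 2πm/(qB) = 2π(1.67×10^-27) / [(1×1.60×10^-19)(0.158)] = 4.1507×10^-7 s.
N = t/T = 1.39×10^-5 / 4.1507×10^-7 ≈ 33.49, so 33 complete revolutions.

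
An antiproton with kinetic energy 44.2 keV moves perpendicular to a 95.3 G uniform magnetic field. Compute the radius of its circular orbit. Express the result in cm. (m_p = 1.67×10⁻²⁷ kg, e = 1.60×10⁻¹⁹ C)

Convert the energy: K = 44.2 keV = 7.07×10^-15 J.
v = √(2K/m) = √(2·7.07×10^-15/1.67×10^-27) = 2.91×10^6 m/s.
r = mv/(qB) = (1.67×10^-27)(2.91×10^6) / [(1×1.60×10^-19)(9.53×10^-3)] = 3.19 m.

r ≈ 319 cm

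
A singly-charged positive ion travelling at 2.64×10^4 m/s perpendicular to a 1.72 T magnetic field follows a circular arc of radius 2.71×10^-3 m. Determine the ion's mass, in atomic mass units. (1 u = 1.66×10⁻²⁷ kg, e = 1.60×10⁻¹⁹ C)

m ≈ 17.0 u

qvB = mv²/r ⇒ m = qBr/v.
m = (1×1.60×10^-19)(1.72)(2.71×10^-3) / (2.64×10^4) = 2.82×10^-26 kg = 17.0 u.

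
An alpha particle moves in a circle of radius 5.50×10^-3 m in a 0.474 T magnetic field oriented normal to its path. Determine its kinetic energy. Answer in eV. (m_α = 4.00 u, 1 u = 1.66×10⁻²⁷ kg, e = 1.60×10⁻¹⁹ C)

K ≈ 328 eV

v = qBr/m = (2×1.60×10^-19)(0.474)(5.50×10^-3) / (6.64×10^-27) = 1.26×10^5 m/s.
K = ½mv² = 0.5·(6.64×10^-27)·(1.26×10^5)² = 5.24×10^-17 J = 328 eV.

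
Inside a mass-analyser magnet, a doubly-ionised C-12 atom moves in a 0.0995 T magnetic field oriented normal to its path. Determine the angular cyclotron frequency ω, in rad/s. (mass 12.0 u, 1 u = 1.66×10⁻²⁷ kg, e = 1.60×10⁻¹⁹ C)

ω ≈ 1.60×10^6 rad/s

ω = qB/m = (2×1.60×10^-19)(0.0995) / (1.99×10^-26) = 1.60×10^6 rad/s.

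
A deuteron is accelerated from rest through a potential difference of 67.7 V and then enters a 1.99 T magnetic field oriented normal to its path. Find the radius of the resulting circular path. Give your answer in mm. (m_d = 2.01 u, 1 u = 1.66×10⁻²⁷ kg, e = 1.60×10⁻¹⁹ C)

r ≈ 0.844 mm

The kinetic energy gained is K = qV = (1×1.60×10^-19)(67.7) = 1.08×10^-17 J.
v = √(2K/m) = 8.06×10^4 m/s.
r = mv/(qB) = (3.34×10^-27)(8.06×10^4) / [(1×1.60×10^-19)(1.99)] = 8.44×10^-4 m.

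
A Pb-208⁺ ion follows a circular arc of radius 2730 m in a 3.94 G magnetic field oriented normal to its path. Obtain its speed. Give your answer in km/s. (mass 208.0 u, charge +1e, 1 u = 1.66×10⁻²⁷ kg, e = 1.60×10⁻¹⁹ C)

v ≈ 498 km/s

From qvB = mv²/r, v = qBr/m.
v = (1×1.60×10^-19)(3.94×10^-4)(2730) / (3.45×10^-25) = 4.98×10^5 m/s.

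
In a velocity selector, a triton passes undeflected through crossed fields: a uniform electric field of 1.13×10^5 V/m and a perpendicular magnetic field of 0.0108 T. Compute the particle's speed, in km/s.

For zero net force, qE = qvB, so v = E/B.
v = (1.13×10^5) / (0.0108) = 1.05×10^7 m/s.

v ≈ 10500 km/s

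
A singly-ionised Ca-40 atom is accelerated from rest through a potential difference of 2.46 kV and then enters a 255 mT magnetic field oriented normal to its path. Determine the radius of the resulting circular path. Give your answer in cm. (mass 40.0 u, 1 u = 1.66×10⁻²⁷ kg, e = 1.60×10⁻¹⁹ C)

r ≈ 17.7 cm

The kinetic energy gained is K = qV = (1×1.60×10^-19)(2460) = 3.94×10^-16 J.
v = √(2K/m) = 1.09×10^5 m/s.
r = mv/(qB) = (6.64×10^-26)(1.09×10^5) / [(1×1.60×10^-19)(0.255)] = 0.177 m.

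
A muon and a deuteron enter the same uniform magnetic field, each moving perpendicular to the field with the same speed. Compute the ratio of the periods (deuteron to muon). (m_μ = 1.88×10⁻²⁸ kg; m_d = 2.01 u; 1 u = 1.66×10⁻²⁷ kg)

T = 2πm/(qB) is independent of speed, so T₂/T₁ = (m₂/q₂)/(m₁/q₁).
T_{deuteron}/T_{muon} = (3.34×10^-27/1e) / (1.88×10^-28/1e) = 17.7.

ratio ≈ 17.7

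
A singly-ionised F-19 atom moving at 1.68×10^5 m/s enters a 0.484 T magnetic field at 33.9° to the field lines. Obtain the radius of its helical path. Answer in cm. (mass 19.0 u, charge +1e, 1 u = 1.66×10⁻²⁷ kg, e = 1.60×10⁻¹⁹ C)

r ≈ 3.82 cm

Only the perpendicular component v⊥ = v sin33.9° = 9.37×10^4 m/s is bent by the field.
r = m v⊥ /(qB) = (3.15×10^-26)(9.37×10^4) / [(1×1.60×10^-19)(0.484)] = 0.0382 m.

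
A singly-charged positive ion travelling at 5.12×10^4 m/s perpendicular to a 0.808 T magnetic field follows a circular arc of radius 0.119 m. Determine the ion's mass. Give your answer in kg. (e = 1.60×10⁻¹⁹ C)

m ≈ 3.00×10^-25 kg

qvB = mv²/r ⇒ m = qBr/v.
m = (1×1.60×10^-19)(0.808)(0.119) / (5.12×10^4) = 3.00×10^-25 kg.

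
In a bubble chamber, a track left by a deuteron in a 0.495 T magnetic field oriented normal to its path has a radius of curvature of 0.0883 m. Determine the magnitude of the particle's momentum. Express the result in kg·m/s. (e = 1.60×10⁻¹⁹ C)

p ≈ 6.99×10^-21 kg·m/s

Since qvB = mv²/r, the momentum p = mv = qBr.
p = (1×1.60×10^-19)(0.495)(0.0883) = 6.99×10^-21 kg·m/s.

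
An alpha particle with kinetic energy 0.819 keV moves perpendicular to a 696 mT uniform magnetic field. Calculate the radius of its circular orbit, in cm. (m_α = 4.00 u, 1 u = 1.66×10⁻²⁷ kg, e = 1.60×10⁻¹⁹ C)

r ≈ 0.592 cm

Convert the energy: K = 0.819 keV = 1.31×10^-16 J.
v = √(2K/m) = √(2·1.31×10^-16/6.64×10^-27) = 1.99×10^5 m/s.
r = mv/(qB) = (6.64×10^-27)(1.99×10^5) / [(2×1.60×10^-19)(0.696)] = 5.92×10^-3 m.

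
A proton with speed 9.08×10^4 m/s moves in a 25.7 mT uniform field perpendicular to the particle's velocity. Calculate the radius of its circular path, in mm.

The magnetic force provides the centripetal force: qvB = mv²/r, so r = mv/(qB).
r = (1.67×10^-27 kg)(9.08×10^4 m/s) / [(1×1.60×10^-19 C)(0.0257 T)] = 0.0369 m.

r ≈ 36.9 mm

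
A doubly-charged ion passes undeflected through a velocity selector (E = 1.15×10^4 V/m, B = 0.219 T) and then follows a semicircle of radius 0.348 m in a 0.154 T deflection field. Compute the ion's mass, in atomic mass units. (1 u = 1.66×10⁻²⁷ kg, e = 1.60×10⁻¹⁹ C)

v = E/B₁ = 5.25×10^4 m/s.
From r = mv/(qB₂), m = qB₂r/v = (2×1.60×10^-19)(0.154)(0.348) / (5.25×10^4) = 3.27×10^-25 kg.
In atomic mass units: m = 3.27×10^-25 / 1.66×10^-27 = 197 u.

m ≈ 197 u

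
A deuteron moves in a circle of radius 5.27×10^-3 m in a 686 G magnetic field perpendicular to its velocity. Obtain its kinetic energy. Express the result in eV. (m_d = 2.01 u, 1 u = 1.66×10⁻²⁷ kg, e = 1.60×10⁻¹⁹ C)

v = qBr/m = (1×1.60×10^-19)(0.0686)(5.27×10^-3) / (3.34×10^-27) = 1.73×10^4 m/s.
K = ½mv² = 0.5·(3.34×10^-27)·(1.73×10^4)² = 5.01×10^-19 J = 3.13 eV.

K ≈ 3.13 eV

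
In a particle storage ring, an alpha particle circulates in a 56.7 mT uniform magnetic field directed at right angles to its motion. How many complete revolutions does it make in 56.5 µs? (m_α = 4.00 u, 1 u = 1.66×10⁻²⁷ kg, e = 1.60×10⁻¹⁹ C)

T = 2πm/(qB) = 2π(6.64×10^-27) / [(2×1.60×10^-19)(0.0567)] = 2.2994×10^-6 s.
N = t/T = 5.65×10^-5 / 2.2994×10^-6 ≈ 24.57, so 24 complete revolutions.

N = 24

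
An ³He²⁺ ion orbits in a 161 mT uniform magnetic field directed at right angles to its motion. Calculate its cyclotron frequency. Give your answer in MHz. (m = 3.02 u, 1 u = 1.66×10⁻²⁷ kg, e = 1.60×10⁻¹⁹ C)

f ≈ 1.64 MHz

f = qB/(2πm) = (2×1.60×10^-19)(0.161) / [2π(5.01×10^-27)] = 1.64×10^6 Hz.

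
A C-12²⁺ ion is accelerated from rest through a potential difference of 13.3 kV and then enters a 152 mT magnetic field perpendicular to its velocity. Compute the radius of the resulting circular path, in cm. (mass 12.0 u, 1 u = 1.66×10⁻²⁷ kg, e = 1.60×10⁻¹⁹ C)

The kinetic energy gained is K = qV = (2×1.60×10^-19)(1.33×10^4) = 4.26×10^-15 J.
v = √(2K/m) = 6.54×10^5 m/s.
r = mv/(qB) = (1.99×10^-26)(6.54×10^5) / [(2×1.60×10^-19)(0.152)] = 0.268 m.

r ≈ 26.8 cm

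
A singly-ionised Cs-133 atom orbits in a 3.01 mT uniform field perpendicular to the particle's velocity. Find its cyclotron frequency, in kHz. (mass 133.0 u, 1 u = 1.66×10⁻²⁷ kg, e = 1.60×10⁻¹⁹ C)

f = qB/(2πm) = (1×1.60×10^-19)(3.01×10^-3) / [2π(2.21×10^-25)] = 347 Hz.

f ≈ 0.347 kHz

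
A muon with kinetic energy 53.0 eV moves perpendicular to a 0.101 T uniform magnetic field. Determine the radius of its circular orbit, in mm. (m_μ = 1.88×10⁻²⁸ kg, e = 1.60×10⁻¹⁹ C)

Convert the energy: K = 53.0 eV = 8.48×10^-18 J.
v = √(2K/m) = √(2·8.48×10^-18/1.88×10^-28) = 3.00×10^5 m/s.
r = mv/(qB) = (1.88×10^-28)(3.00×10^5) / [(1×1.60×10^-19)(0.101)] = 3.49×10^-3 m.

r ≈ 3.49 mm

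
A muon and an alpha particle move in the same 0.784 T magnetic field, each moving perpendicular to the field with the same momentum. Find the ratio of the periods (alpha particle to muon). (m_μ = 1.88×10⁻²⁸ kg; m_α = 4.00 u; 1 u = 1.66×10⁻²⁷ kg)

ratio ≈ 17.7

T = 2πm/(qB) is independent of speed, so T₂/T₁ = (m₂/q₂)/(m₁/q₁).
T_{alpha particle}/T_{muon} = (6.64×10^-27/2e) / (1.88×10^-28/1e) = 17.7.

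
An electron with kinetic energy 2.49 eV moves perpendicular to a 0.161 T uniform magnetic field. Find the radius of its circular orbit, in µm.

r ≈ 33.1 µm

Convert the energy: K = 2.49 eV = 3.98×10^-19 J.
v = √(2K/m) = √(2·3.98×10^-19/9.11×10^-31) = 9.35×10^5 m/s.
r = mv/(qB) = (9.11×10^-31)(9.35×10^5) / [(1×1.60×10^-19)(0.161)] = 3.31×10^-5 m.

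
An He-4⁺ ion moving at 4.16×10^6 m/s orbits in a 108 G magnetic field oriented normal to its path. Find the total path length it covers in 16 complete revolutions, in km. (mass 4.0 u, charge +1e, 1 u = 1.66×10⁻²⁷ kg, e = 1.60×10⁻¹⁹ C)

r = mv/(qB) = 16.0 m, so one revolution covers 2πr = 100 m.
In 16 revolutions: L = 16·2πr = 1610 m.

L ≈ 1.61 km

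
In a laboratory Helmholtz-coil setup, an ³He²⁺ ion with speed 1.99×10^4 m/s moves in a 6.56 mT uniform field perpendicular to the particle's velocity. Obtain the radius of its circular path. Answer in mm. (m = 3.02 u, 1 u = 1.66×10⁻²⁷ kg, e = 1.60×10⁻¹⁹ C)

The magnetic force provides the centripetal force: qvB = mv²/r, so r = mv/(qB).
r = (5.01×10^-27 kg)(1.99×10^4 m/s) / [(2×1.60×10^-19 C)(6.56×10^-3 T)] = 0.0475 m.

r ≈ 47.5 mm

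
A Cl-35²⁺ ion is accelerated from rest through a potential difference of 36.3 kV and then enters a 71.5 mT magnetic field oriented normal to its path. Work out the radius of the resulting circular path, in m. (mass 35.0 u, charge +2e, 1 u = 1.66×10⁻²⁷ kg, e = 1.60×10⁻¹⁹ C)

r ≈ 1.61 m

The kinetic energy gained is K = qV = (2×1.60×10^-19)(3.63×10^4) = 1.16×10^-14 J.
v = √(2K/m) = 6.32×10^5 m/s.
r = mv/(qB) = (5.81×10^-26)(6.32×10^5) / [(2×1.60×10^-19)(0.0715)] = 1.61 m.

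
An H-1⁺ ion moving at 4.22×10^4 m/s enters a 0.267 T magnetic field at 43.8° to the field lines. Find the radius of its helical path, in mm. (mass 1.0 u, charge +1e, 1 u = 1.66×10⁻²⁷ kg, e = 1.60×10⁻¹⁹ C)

r ≈ 1.13 mm

Only the perpendicular component v⊥ = v sin43.8° = 2.92×10^4 m/s is bent by the field.
r = m v⊥ /(qB) = (1.66×10^-27)(2.92×10^4) / [(1×1.60×10^-19)(0.267)] = 1.13×10^-3 m.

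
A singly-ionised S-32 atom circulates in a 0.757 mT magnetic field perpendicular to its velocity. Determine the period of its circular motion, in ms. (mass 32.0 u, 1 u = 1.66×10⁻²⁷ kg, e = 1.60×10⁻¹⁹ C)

T ≈ 2.76 ms

The cyclotron period is independent of speed: T = 2πm/(qB).
T = 2π(5.31×10^-26) / [(1×1.60×10^-19)(7.57×10^-4)] = 2.76×10^-3 s.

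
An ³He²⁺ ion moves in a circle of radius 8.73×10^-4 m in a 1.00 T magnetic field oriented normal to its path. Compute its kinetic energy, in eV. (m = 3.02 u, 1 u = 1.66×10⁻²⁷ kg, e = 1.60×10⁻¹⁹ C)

v = qBr/m = (2×1.60×10^-19)(1.00)(8.73×10^-4) / (5.01×10^-27) = 5.57×10^4 m/s.
K = ½mv² = 0.5·(5.01×10^-27)·(5.57×10^4)² = 7.78×10^-18 J = 48.6 eV.

K ≈ 48.6 eV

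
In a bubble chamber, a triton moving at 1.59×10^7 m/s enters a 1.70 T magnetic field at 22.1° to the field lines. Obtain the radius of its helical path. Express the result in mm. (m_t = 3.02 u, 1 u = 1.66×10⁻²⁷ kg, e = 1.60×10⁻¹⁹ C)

r ≈ 110 mm

Only the perpendicular component v⊥ = v sin22.1° = 5.98×10^6 m/s is bent by the field.
r = m v⊥ /(qB) = (5.01×10^-27)(5.98×10^6) / [(1×1.60×10^-19)(1.70)] = 0.110 m.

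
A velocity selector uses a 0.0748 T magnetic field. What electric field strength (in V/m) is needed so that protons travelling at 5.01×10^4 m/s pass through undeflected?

qE = qvB ⇒ E = vB = (5.01×10^4)(0.0748) = 3750 V/m.

E ≈ 3750 V/m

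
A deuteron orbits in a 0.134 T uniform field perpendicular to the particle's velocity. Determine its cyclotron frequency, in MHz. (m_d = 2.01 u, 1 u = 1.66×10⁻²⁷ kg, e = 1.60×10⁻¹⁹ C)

f = qB/(2πm) = (1×1.60×10^-19)(0.134) / [2π(3.34×10^-27)] = 1.02×10^6 Hz.

f ≈ 1.02 MHz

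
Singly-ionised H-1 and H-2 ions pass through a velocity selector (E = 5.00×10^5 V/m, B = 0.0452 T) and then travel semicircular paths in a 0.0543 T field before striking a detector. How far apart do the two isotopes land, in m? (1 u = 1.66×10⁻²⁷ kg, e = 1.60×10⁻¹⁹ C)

Both emerge at v = E/B₁ = 1.11×10^7 m/s.
r = mv/(qB₂), so r₁ = 2.11 m and r₂ = 4.23 m, giving Δr = 2.11 m.
After a semicircle each ion lands a diameter 2r from the entry slit, so the separation is 2Δr = 4.23 m.

Δd ≈ 4.23 m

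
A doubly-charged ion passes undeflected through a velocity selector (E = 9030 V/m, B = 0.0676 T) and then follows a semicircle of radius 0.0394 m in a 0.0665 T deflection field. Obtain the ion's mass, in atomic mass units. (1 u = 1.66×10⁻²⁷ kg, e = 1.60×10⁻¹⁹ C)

v = E/B₁ = 1.34×10^5 m/s.
From r = mv/(qB₂), m = qB₂r/v = (2×1.60×10^-19)(0.0665)(0.0394) / (1.34×10^5) = 6.28×10^-27 kg.
In atomic mass units: m = 6.28×10^-27 / 1.66×10^-27 = 3.78 u.

m ≈ 3.78 u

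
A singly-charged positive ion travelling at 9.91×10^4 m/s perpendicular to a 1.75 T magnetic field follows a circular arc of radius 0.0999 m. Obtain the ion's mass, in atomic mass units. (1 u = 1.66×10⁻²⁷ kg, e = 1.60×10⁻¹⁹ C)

m ≈ 170 u

qvB = mv²/r ⇒ m = qBr/v.
m = (1×1.60×10^-19)(1.75)(0.0999) / (9.91×10^4) = 2.82×10^-25 kg = 170 u.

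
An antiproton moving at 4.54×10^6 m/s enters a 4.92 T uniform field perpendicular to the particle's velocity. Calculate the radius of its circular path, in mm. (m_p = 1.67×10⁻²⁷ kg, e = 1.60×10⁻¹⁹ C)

r ≈ 9.63 mm

The magnetic force provides the centripetal force: qvB = mv²/r, so r = mv/(qB).
r = (1.67×10^-27 kg)(4.54×10^6 m/s) / [(1×1.60×10^-19 C)(4.92 T)] = 9.63×10^-3 m.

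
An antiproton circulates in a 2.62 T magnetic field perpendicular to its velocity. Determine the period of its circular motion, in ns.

The cyclotron period is independent of speed: T = 2πm/(qB).
T = 2π(1.67×10^-27) / [(1×1.60×10^-19)(2.62)] = 2.50×10^-8 s.

T ≈ 25.0 ns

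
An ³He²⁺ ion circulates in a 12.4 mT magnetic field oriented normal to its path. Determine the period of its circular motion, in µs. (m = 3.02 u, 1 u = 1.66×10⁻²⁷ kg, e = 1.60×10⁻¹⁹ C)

The cyclotron period is independent of speed: T = 2πm/(qB).
T = 2π(5.01×10^-27) / [(2×1.60×10^-19)(0.0124)] = 7.94×10^-6 s.

T ≈ 7.94 µs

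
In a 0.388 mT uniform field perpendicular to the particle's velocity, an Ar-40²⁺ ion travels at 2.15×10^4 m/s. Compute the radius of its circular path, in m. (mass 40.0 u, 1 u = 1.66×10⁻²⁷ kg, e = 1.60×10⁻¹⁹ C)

r ≈ 11.5 m

The magnetic force provides the centripetal force: qvB = mv²/r, so r = mv/(qB).
r = (6.64×10^-26 kg)(2.15×10^4 m/s) / [(2×1.60×10^-19 C)(3.88×10^-4 T)] = 11.5 m.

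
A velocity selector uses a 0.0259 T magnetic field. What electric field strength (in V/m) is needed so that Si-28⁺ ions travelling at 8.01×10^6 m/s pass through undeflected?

qE = qvB ⇒ E = vB = (8.01×10^6)(0.0259) = 2.07×10^5 V/m.

E ≈ 2.07×10^5 V/m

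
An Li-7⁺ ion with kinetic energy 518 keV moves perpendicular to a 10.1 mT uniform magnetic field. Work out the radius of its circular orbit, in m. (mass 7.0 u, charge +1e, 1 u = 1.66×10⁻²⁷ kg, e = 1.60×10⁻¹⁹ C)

r ≈ 27.2 m

Convert the energy: K = 518 keV = 8.29×10^-14 J.
v = √(2K/m) = √(2·8.29×10^-14/1.16×10^-26) = 3.78×10^6 m/s.
r = mv/(qB) = (1.16×10^-26)(3.78×10^6) / [(1×1.60×10^-19)(0.0101)] = 27.2 m.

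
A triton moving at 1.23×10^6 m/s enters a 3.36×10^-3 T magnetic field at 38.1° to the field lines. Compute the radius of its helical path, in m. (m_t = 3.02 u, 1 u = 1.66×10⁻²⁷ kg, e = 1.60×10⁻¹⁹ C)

Only the perpendicular component v⊥ = v sin38.1° = 7.59×10^5 m/s is bent by the field.
r = m v⊥ /(qB) = (5.01×10^-27)(7.59×10^5) / [(1×1.60×10^-19)(3.36×10^-3)] = 7.08 m.

r ≈ 7.08 m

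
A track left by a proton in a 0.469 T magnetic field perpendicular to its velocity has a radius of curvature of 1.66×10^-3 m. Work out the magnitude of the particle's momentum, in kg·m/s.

p ≈ 1.25×10^-22 kg·m/s

Since qvB = mv²/r, the momentum p = mv = qBr.
p = (1×1.60×10^-19)(0.469)(1.66×10^-3) = 1.25×10^-22 kg·m/s.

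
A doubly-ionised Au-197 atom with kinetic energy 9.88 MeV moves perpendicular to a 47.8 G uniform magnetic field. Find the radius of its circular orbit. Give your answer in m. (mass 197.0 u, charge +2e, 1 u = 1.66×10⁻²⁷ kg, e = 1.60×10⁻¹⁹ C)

r ≈ 665 m

Convert the energy: K = 9.88 MeV = 1.58×10^-12 J.
v = √(2K/m) = √(2·1.58×10^-12/3.27×10^-25) = 3.11×10^6 m/s.
r = mv/(qB) = (3.27×10^-25)(3.11×10^6) / [(2×1.60×10^-19)(4.78×10^-3)] = 665 m.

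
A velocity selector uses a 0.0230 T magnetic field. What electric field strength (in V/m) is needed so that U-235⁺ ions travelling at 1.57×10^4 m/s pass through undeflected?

qE = qvB ⇒ E = vB = (1.57×10^4)(0.0230) = 361 V/m.

E ≈ 361 V/m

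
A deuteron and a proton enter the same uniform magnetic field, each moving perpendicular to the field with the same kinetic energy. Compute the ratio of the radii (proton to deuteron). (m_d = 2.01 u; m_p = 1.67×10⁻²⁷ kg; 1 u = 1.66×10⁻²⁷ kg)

ratio ≈ 0.707

r = √(2mK)/(qB) ⇒ at equal K, r ∝ √m/q.
r_{proton}/r_{deuteron} = 0.707.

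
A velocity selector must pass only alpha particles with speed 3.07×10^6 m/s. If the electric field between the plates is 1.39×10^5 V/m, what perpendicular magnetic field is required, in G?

B ≈ 453 G

qE = qvB ⇒ B = E/v = (1.39×10^5) / (3.07×10^6) = 0.0453 T.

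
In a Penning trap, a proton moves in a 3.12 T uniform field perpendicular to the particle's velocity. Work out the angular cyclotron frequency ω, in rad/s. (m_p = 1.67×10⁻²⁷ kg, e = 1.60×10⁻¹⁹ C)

ω = qB/m = (1×1.60×10^-19)(3.12) / (1.67×10^-27) = 2.99×10^8 rad/s.

ω ≈ 2.99×10^8 rad/s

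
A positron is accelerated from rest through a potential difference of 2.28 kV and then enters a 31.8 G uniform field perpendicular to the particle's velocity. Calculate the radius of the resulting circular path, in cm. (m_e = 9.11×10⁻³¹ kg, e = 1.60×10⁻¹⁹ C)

r ≈ 5.07 cm

The kinetic energy gained is K = qV = (1×1.60×10^-19)(2280) = 3.65×10^-16 J.
v = √(2K/m) = 2.83×10^7 m/s.
r = mv/(qB) = (9.11×10^-31)(2.83×10^7) / [(1×1.60×10^-19)(3.18×10^-3)] = 0.0507 m.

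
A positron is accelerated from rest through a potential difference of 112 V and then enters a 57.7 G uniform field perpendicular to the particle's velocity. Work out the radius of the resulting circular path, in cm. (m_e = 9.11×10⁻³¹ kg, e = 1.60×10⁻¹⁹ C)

r ≈ 0.619 cm

The kinetic energy gained is K = qV = (1×1.60×10^-19)(112) = 1.79×10^-17 J.
v = √(2K/m) = 6.27×10^6 m/s.
r = mv/(qB) = (9.11×10^-31)(6.27×10^6) / [(1×1.60×10^-19)(5.77×10^-3)] = 6.19×10^-3 m.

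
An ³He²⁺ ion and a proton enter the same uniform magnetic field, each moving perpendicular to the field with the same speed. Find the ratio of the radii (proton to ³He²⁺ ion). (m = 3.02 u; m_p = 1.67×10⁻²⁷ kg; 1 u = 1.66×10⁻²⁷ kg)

r = mv/(qB) ⇒ at equal v, r ∝ m/q.
r_{proton}/r_{³He²⁺ ion} = 0.666.

ratio ≈ 0.666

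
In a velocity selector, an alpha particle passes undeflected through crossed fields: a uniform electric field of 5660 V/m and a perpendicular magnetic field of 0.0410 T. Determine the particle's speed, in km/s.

For zero net force, qE = qvB, so v = E/B.
v = (5660) / (0.0410) = 1.38×10^5 m/s.

v ≈ 138 km/s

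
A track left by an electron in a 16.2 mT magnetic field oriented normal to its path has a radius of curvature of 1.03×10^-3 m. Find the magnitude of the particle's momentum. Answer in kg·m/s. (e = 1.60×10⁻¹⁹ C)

Since qvB = mv²/r, the momentum p = mv = qBr.
p = (1×1.60×10^-19)(0.0162)(1.03×10^-3) = 2.67×10^-24 kg·m/s.

p ≈ 2.67×10^-24 kg·m/s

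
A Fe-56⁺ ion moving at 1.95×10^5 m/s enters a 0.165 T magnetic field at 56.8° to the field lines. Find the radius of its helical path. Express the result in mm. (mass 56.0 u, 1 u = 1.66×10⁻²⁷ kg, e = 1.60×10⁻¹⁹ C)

r ≈ 575 mm

Only the perpendicular component v⊥ = v sin56.8° = 1.63×10^5 m/s is bent by the field.
r = m v⊥ /(qB) = (9.30×10^-26)(1.63×10^5) / [(1×1.60×10^-19)(0.165)] = 0.575 m.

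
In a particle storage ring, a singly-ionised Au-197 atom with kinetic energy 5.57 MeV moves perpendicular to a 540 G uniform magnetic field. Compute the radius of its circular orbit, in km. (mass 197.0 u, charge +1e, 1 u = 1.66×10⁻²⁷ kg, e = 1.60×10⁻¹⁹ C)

r ≈ 0.0884 km

Convert the energy: K = 5.57 MeV = 8.91×10^-13 J.
v = √(2K/m) = √(2·8.91×10^-13/3.27×10^-25) = 2.33×10^6 m/s.
r = mv/(qB) = (3.27×10^-25)(2.33×10^6) / [(1×1.60×10^-19)(0.0540)] = 88.4 m.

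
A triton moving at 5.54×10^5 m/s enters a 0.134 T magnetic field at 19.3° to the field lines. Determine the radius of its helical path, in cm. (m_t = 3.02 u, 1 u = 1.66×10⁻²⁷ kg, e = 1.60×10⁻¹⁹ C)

Only the perpendicular component v⊥ = v sin19.3° = 1.83×10^5 m/s is bent by the field.
r = m v⊥ /(qB) = (5.01×10^-27)(1.83×10^5) / [(1×1.60×10^-19)(0.134)] = 0.0428 m.

r ≈ 4.28 cm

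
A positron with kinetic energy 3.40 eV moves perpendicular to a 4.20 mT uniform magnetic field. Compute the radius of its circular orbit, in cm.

Convert the energy: K = 3.40 eV = 5.44×10^-19 J.
v = √(2K/m) = √(2·5.44×10^-19/9.11×10^-31) = 1.09×10^6 m/s.
r = mv/(qB) = (9.11×10^-31)(1.09×10^6) / [(1×1.60×10^-19)(4.20×10^-3)] = 1.48×10^-3 m.

r ≈ 0.148 cm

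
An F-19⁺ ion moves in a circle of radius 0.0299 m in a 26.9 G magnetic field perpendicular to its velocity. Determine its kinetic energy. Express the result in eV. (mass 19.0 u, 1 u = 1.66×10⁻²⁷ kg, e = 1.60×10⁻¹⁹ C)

v = qBr/m = (1×1.60×10^-19)(2.69×10^-3)(0.0299) / (3.15×10^-26) = 408 m/s.
K = ½mv² = 0.5·(3.15×10^-26)·(408)² = 2.63×10^-21 J = 0.0164 eV.

K ≈ 0.0164 eV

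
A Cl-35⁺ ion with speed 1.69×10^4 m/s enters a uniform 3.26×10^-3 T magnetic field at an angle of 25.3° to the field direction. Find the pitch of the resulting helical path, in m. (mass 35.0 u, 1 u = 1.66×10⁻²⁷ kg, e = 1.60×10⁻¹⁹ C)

pitch ≈ 10.7 m

The velocity component along B is v∥ = v cos25.3° = 1.53×10^4 m/s.
The cyclotron period T = 2πm/(qB) = 7.00×10^-4 s is set by m, q, B alone.
Pitch = v∥·T = (1.53×10^4)(7.00×10^-4) = 10.7 m.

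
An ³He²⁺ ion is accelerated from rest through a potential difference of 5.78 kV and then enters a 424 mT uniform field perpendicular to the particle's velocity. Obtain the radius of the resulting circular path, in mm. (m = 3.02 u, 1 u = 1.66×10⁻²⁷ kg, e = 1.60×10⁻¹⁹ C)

r ≈ 31.7 mm

The kinetic energy gained is K = qV = (2×1.60×10^-19)(5780) = 1.85×10^-15 J.
v = √(2K/m) = 8.59×10^5 m/s.
r = mv/(qB) = (5.01×10^-27)(8.59×10^5) / [(2×1.60×10^-19)(0.424)] = 0.0317 m.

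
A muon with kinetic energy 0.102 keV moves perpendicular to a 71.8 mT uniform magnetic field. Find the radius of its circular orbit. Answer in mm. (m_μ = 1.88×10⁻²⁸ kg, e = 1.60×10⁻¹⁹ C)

Convert the energy: K = 0.102 keV = 1.63×10^-17 J.
v = √(2K/m) = √(2·1.63×10^-17/1.88×10^-28) = 4.17×10^5 m/s.
r = mv/(qB) = (1.88×10^-28)(4.17×10^5) / [(1×1.60×10^-19)(0.0718)] = 6.82×10^-3 m.

r ≈ 6.82 mm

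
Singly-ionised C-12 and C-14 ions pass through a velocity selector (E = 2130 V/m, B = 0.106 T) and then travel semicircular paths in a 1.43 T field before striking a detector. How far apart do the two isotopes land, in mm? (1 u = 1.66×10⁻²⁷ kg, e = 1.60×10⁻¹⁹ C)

Δd ≈ 0.583 mm

Both emerge at v = E/B₁ = 2.01×10^4 m/s.
r = mv/(qB₂), so r₁ = 1.749×10^-3 m and r₂ = 2.041×10^-3 m, giving Δr = 2.92×10^-4 m.
After a semicircle each ion lands a diameter 2r from the entry slit, so the separation is 2Δr = 5.83×10^-4 m.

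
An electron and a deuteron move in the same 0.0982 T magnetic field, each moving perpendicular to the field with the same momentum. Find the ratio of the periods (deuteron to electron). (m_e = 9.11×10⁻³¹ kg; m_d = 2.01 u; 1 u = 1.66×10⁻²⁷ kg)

T = 2πm/(qB) is independent of speed, so T₂/T₁ = (m₂/q₂)/(m₁/q₁).
T_{deuteron}/T_{electron} = (3.34×10^-27/1e) / (9.11×10^-31/1e) = 3660.

ratio ≈ 3660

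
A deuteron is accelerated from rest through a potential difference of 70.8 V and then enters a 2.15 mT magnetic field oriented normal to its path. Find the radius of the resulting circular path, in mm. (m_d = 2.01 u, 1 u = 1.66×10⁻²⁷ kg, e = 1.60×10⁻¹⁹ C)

r ≈ 799 mm

The kinetic energy gained is K = qV = (1×1.60×10^-19)(70.8) = 1.13×10^-17 J.
v = √(2K/m) = 8.24×10^4 m/s.
r = mv/(qB) = (3.34×10^-27)(8.24×10^4) / [(1×1.60×10^-19)(2.15×10^-3)] = 0.799 m.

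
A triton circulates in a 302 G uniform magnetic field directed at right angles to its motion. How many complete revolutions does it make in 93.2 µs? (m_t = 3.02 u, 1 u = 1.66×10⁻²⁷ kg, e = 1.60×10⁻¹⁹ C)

N = 14

T = 2πm/(qB) = 2π(5.0132×10^-27) / [(1×1.60×10^-19)(0.0302)] = 6.5188×10^-6 s.
N = t/T = 9.32×10^-5 / 6.5188×10^-6 ≈ 14.30, so 14 complete revolutions.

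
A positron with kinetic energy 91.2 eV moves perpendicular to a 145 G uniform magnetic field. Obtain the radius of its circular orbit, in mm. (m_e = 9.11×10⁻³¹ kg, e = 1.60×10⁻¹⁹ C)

r ≈ 2.22 mm

Convert the energy: K = 91.2 eV = 1.46×10^-17 J.
v = √(2K/m) = √(2·1.46×10^-17/9.11×10^-31) = 5.66×10^6 m/s.
r = mv/(qB) = (9.11×10^-31)(5.66×10^6) / [(1×1.60×10^-19)(0.0145)] = 2.22×10^-3 m.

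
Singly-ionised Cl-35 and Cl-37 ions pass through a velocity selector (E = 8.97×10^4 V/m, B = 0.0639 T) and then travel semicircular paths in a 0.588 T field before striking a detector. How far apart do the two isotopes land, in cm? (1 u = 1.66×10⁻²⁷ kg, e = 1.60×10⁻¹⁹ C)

Δd ≈ 9.91 cm

Both emerge at v = E/B₁ = 1.40×10^6 m/s.
r = mv/(qB₂), so r₁ = 0.8669 m and r₂ = 0.9164 m, giving Δr = 0.0495 m.
After a semicircle each ion lands a diameter 2r from the entry slit, so the separation is 2Δr = 0.0991 m.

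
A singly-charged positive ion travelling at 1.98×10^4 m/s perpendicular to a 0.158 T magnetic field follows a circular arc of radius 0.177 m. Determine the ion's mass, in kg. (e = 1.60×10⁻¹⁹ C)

m ≈ 2.26×10^-25 kg

qvB = mv²/r ⇒ m = qBr/v.
m = (1×1.60×10^-19)(0.158)(0.177) / (1.98×10^4) = 2.26×10^-25 kg.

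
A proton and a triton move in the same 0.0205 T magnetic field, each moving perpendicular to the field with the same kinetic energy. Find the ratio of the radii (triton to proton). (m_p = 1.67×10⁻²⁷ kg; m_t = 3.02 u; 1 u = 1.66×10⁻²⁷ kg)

ratio ≈ 1.73

r = √(2mK)/(qB) ⇒ at equal K, r ∝ √m/q.
r_{triton}/r_{proton} = 1.73.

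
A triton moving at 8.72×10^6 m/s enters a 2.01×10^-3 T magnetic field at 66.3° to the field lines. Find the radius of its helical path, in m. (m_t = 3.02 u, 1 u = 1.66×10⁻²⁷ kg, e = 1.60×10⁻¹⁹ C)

Only the perpendicular component v⊥ = v sin66.3° = 7.98×10^6 m/s is bent by the field.
r = m v⊥ /(qB) = (5.01×10^-27)(7.98×10^6) / [(1×1.60×10^-19)(2.01×10^-3)] = 124 m.

r ≈ 124 m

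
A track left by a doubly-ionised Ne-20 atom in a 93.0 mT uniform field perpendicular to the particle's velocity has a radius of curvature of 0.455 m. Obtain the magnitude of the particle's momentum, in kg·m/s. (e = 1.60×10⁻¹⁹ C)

p ≈ 1.35×10^-20 kg·m/s

Since qvB = mv²/r, the momentum p = mv = qBr.
p = (2×1.60×10^-19)(0.0930)(0.455) = 1.35×10^-20 kg·m/s.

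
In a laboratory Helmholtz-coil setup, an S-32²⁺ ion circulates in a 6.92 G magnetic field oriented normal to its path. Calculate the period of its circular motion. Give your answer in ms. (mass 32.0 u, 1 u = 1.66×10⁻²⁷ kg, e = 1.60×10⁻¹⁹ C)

The cyclotron period is independent of speed: T = 2πm/(qB).
T = 2π(5.31×10^-26) / [(2×1.60×10^-19)(6.92×10^-4)] = 1.51×10^-3 s.

T ≈ 1.51 ms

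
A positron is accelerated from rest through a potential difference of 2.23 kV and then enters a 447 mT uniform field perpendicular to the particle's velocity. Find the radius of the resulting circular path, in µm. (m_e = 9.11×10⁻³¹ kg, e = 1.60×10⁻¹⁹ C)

The kinetic energy gained is K = qV = (1×1.60×10^-19)(2230) = 3.57×10^-16 J.
v = √(2K/m) = 2.80×10^7 m/s.
r = mv/(qB) = (9.11×10^-31)(2.80×10^7) / [(1×1.60×10^-19)(0.447)] = 3.56×10^-4 m.

r ≈ 356 µm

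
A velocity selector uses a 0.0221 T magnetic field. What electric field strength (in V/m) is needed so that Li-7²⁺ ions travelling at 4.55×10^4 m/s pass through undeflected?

qE = qvB ⇒ E = vB = (4.55×10^4)(0.0221) = 1010 V/m.

E ≈ 1010 V/m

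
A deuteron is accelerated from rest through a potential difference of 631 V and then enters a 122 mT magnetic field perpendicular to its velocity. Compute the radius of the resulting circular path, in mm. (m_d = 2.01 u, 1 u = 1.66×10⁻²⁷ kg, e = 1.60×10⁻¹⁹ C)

r ≈ 42.0 mm

The kinetic energy gained is K = qV = (1×1.60×10^-19)(631) = 1.01×10^-16 J.
v = √(2K/m) = 2.46×10^5 m/s.
r = mv/(qB) = (3.34×10^-27)(2.46×10^5) / [(1×1.60×10^-19)(0.122)] = 0.0420 m.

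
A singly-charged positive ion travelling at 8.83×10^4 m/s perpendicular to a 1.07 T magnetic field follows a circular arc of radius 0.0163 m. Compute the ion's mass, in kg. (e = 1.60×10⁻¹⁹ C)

m ≈ 3.16×10^-26 kg

qvB = mv²/r ⇒ m = qBr/v.
m = (1×1.60×10^-19)(1.07)(0.0163) / (8.83×10^4) = 3.16×10^-26 kg.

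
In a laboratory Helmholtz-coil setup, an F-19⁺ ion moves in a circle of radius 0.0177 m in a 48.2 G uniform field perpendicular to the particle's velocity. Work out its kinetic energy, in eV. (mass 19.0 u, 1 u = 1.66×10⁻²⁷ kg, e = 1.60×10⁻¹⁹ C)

v = qBr/m = (1×1.60×10^-19)(4.82×10^-3)(0.0177) / (3.15×10^-26) = 433 m/s.
K = ½mv² = 0.5·(3.15×10^-26)·(433)² = 2.95×10^-21 J = 0.0185 eV.

K ≈ 0.0185 eV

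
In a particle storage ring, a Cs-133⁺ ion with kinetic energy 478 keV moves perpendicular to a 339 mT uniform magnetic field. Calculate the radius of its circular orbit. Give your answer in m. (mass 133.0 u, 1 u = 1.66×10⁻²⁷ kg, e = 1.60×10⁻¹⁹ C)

r ≈ 3.39 m

Convert the energy: K = 478 keV = 7.65×10^-14 J.
v = √(2K/m) = √(2·7.65×10^-14/2.21×10^-25) = 8.32×10^5 m/s.
r = mv/(qB) = (2.21×10^-25)(8.32×10^5) / [(1×1.60×10^-19)(0.339)] = 3.39 m.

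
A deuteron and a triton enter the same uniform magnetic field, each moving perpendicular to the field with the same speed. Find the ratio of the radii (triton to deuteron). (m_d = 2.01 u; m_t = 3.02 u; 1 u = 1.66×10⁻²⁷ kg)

ratio ≈ 1.50

r = mv/(qB) ⇒ at equal v, r ∝ m/q.
r_{triton}/r_{deuteron} = 1.50.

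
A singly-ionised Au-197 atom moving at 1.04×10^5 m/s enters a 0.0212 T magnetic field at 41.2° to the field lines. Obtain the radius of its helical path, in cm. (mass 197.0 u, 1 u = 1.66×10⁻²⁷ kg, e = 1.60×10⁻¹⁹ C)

r ≈ 660 cm

Only the perpendicular component v⊥ = v sin41.2° = 6.85×10^4 m/s is bent by the field.
r = m v⊥ /(qB) = (3.27×10^-25)(6.85×10^4) / [(1×1.60×10^-19)(0.0212)] = 6.60 m.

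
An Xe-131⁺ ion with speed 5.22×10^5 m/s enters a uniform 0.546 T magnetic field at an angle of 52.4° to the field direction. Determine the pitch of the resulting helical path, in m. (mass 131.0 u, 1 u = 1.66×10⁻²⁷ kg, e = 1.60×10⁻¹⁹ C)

pitch ≈ 4.98 m

The velocity component along B is v∥ = v cos52.4° = 3.18×10^5 m/s.
The cyclotron period T = 2πm/(qB) = 1.56×10^-5 s is set by m, q, B alone.
Pitch = v∥·T = (3.18×10^5)(1.56×10^-5) = 4.98 m.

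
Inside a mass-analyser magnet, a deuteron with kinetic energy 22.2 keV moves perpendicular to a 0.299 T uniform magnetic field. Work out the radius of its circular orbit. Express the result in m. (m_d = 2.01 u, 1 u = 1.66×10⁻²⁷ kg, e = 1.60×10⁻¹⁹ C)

r ≈ 0.102 m

Convert the energy: K = 22.2 keV = 3.55×10^-15 J.
v = √(2K/m) = √(2·3.55×10^-15/3.34×10^-27) = 1.46×10^6 m/s.
r = mv/(qB) = (3.34×10^-27)(1.46×10^6) / [(1×1.60×10^-19)(0.299)] = 0.102 m.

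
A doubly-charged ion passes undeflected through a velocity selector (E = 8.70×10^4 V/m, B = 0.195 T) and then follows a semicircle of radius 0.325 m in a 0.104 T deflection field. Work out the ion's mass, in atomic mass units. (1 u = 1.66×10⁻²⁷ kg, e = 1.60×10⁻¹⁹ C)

m ≈ 14.6 u

v = E/B₁ = 4.46×10^5 m/s.
From r = mv/(qB₂), m = qB₂r/v = (2×1.60×10^-19)(0.104)(0.325) / (4.46×10^5) = 2.42×10^-26 kg.
In atomic mass units: m = 2.42×10^-26 / 1.66×10^-27 = 14.6 u.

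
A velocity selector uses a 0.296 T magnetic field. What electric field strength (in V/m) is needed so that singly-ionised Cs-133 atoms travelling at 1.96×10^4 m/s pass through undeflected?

qE = qvB ⇒ E = vB = (1.96×10^4)(0.296) = 5800 V/m.

E ≈ 5800 V/m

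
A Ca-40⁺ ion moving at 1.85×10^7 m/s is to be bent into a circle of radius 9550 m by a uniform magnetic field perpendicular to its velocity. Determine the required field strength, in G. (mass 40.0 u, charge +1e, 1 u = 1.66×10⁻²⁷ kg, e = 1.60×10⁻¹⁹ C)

B ≈ 8.04 G

qvB = mv²/r gives B = mv/(qr).
B = (6.64×10^-26)(1.85×10^7) / [(1×1.60×10^-19)(9550)] = 8.04×10^-4 T.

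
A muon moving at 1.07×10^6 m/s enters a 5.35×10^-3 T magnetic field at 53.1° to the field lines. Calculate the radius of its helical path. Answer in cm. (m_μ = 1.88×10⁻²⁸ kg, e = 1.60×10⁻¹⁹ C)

Only the perpendicular component v⊥ = v sin53.1° = 8.56×10^5 m/s is bent by the field.
r = m v⊥ /(qB) = (1.88×10^-28)(8.56×10^5) / [(1×1.60×10^-19)(5.35×10^-3)] = 0.188 m.

r ≈ 18.8 cm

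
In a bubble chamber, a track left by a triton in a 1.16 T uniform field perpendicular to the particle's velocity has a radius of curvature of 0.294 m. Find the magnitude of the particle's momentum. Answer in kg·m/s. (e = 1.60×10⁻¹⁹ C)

p ≈ 5.46×10^-20 kg·m/s

Since qvB = mv²/r, the momentum p = mv = qBr.
p = (1×1.60×10^-19)(1.16)(0.294) = 5.46×10^-20 kg·m/s.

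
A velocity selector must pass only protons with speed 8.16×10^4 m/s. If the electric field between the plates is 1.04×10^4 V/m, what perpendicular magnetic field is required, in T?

B ≈ 0.127 T

qE = qvB ⇒ B = E/v = (1.04×10^4) / (8.16×10^4) = 0.127 T.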